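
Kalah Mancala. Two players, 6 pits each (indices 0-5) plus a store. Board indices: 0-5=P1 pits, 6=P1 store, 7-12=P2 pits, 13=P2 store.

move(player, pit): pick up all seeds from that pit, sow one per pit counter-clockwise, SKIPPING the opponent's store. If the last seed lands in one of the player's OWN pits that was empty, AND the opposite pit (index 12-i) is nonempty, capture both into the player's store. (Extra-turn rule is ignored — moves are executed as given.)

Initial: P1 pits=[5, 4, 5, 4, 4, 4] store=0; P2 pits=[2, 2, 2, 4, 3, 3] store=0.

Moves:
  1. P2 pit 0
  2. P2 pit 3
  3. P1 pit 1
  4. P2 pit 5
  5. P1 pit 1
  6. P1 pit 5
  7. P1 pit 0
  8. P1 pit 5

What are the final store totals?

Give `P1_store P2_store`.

Move 1: P2 pit0 -> P1=[5,4,5,4,4,4](0) P2=[0,3,3,4,3,3](0)
Move 2: P2 pit3 -> P1=[6,4,5,4,4,4](0) P2=[0,3,3,0,4,4](1)
Move 3: P1 pit1 -> P1=[6,0,6,5,5,5](0) P2=[0,3,3,0,4,4](1)
Move 4: P2 pit5 -> P1=[7,1,7,5,5,5](0) P2=[0,3,3,0,4,0](2)
Move 5: P1 pit1 -> P1=[7,0,8,5,5,5](0) P2=[0,3,3,0,4,0](2)
Move 6: P1 pit5 -> P1=[7,0,8,5,5,0](1) P2=[1,4,4,1,4,0](2)
Move 7: P1 pit0 -> P1=[0,1,9,6,6,1](2) P2=[2,4,4,1,4,0](2)
Move 8: P1 pit5 -> P1=[0,1,9,6,6,0](3) P2=[2,4,4,1,4,0](2)

Answer: 3 2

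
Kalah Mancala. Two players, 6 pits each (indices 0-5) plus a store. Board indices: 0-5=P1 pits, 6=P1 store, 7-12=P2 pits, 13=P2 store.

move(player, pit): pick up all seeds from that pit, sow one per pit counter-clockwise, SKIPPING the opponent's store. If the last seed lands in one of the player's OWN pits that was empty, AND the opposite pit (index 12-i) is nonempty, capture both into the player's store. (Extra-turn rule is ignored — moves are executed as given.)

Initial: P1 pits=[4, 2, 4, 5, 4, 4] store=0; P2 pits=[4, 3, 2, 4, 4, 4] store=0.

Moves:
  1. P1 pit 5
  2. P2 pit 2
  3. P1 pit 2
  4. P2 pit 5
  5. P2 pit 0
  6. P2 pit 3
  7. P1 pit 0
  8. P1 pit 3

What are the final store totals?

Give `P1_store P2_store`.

Move 1: P1 pit5 -> P1=[4,2,4,5,4,0](1) P2=[5,4,3,4,4,4](0)
Move 2: P2 pit2 -> P1=[4,2,4,5,4,0](1) P2=[5,4,0,5,5,5](0)
Move 3: P1 pit2 -> P1=[4,2,0,6,5,1](2) P2=[5,4,0,5,5,5](0)
Move 4: P2 pit5 -> P1=[5,3,1,7,5,1](2) P2=[5,4,0,5,5,0](1)
Move 5: P2 pit0 -> P1=[0,3,1,7,5,1](2) P2=[0,5,1,6,6,0](7)
Move 6: P2 pit3 -> P1=[1,4,2,7,5,1](2) P2=[0,5,1,0,7,1](8)
Move 7: P1 pit0 -> P1=[0,5,2,7,5,1](2) P2=[0,5,1,0,7,1](8)
Move 8: P1 pit3 -> P1=[0,5,2,0,6,2](3) P2=[1,6,2,1,7,1](8)

Answer: 3 8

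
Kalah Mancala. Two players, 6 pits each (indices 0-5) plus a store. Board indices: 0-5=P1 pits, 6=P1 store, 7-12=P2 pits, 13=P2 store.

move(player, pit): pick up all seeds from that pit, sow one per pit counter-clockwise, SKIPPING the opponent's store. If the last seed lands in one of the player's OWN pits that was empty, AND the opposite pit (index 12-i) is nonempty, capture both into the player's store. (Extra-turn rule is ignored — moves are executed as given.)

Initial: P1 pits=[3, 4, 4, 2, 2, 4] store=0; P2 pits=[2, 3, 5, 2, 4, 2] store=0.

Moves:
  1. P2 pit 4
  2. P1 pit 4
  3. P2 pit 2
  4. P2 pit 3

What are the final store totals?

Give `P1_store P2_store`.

Move 1: P2 pit4 -> P1=[4,5,4,2,2,4](0) P2=[2,3,5,2,0,3](1)
Move 2: P1 pit4 -> P1=[4,5,4,2,0,5](1) P2=[2,3,5,2,0,3](1)
Move 3: P2 pit2 -> P1=[5,5,4,2,0,5](1) P2=[2,3,0,3,1,4](2)
Move 4: P2 pit3 -> P1=[5,5,4,2,0,5](1) P2=[2,3,0,0,2,5](3)

Answer: 1 3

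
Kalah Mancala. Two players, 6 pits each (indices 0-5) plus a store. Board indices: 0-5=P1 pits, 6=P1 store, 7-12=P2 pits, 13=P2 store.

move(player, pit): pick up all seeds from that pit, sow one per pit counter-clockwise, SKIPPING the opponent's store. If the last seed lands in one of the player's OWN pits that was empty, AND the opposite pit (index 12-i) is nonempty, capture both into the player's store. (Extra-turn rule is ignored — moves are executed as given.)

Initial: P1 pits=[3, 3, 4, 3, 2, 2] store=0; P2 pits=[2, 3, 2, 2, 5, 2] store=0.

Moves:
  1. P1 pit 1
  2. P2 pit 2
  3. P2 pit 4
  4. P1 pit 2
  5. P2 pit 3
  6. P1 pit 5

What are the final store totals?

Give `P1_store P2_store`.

Answer: 2 2

Derivation:
Move 1: P1 pit1 -> P1=[3,0,5,4,3,2](0) P2=[2,3,2,2,5,2](0)
Move 2: P2 pit2 -> P1=[3,0,5,4,3,2](0) P2=[2,3,0,3,6,2](0)
Move 3: P2 pit4 -> P1=[4,1,6,5,3,2](0) P2=[2,3,0,3,0,3](1)
Move 4: P1 pit2 -> P1=[4,1,0,6,4,3](1) P2=[3,4,0,3,0,3](1)
Move 5: P2 pit3 -> P1=[4,1,0,6,4,3](1) P2=[3,4,0,0,1,4](2)
Move 6: P1 pit5 -> P1=[4,1,0,6,4,0](2) P2=[4,5,0,0,1,4](2)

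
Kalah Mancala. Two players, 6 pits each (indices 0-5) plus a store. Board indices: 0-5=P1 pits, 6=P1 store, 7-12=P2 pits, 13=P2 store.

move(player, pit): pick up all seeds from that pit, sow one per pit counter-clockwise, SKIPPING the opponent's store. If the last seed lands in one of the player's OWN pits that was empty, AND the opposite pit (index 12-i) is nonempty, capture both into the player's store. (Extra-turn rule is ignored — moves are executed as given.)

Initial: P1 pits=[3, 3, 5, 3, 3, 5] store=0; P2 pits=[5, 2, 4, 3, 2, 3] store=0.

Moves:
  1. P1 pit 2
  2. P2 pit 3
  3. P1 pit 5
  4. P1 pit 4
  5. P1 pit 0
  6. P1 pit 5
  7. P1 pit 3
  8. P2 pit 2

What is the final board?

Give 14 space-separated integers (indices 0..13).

Move 1: P1 pit2 -> P1=[3,3,0,4,4,6](1) P2=[6,2,4,3,2,3](0)
Move 2: P2 pit3 -> P1=[3,3,0,4,4,6](1) P2=[6,2,4,0,3,4](1)
Move 3: P1 pit5 -> P1=[3,3,0,4,4,0](2) P2=[7,3,5,1,4,4](1)
Move 4: P1 pit4 -> P1=[3,3,0,4,0,1](3) P2=[8,4,5,1,4,4](1)
Move 5: P1 pit0 -> P1=[0,4,1,5,0,1](3) P2=[8,4,5,1,4,4](1)
Move 6: P1 pit5 -> P1=[0,4,1,5,0,0](4) P2=[8,4,5,1,4,4](1)
Move 7: P1 pit3 -> P1=[0,4,1,0,1,1](5) P2=[9,5,5,1,4,4](1)
Move 8: P2 pit2 -> P1=[1,4,1,0,1,1](5) P2=[9,5,0,2,5,5](2)

Answer: 1 4 1 0 1 1 5 9 5 0 2 5 5 2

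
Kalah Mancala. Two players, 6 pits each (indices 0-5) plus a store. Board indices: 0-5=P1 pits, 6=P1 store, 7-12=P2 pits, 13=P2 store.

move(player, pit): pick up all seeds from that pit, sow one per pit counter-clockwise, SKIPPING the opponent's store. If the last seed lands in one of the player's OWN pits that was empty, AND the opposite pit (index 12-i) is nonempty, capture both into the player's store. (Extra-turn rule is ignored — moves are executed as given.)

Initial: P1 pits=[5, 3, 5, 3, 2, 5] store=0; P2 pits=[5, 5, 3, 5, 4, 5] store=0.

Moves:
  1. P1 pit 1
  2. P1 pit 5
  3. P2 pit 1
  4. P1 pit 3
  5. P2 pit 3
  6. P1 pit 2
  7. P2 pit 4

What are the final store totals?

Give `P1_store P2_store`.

Answer: 3 3

Derivation:
Move 1: P1 pit1 -> P1=[5,0,6,4,3,5](0) P2=[5,5,3,5,4,5](0)
Move 2: P1 pit5 -> P1=[5,0,6,4,3,0](1) P2=[6,6,4,6,4,5](0)
Move 3: P2 pit1 -> P1=[6,0,6,4,3,0](1) P2=[6,0,5,7,5,6](1)
Move 4: P1 pit3 -> P1=[6,0,6,0,4,1](2) P2=[7,0,5,7,5,6](1)
Move 5: P2 pit3 -> P1=[7,1,7,1,4,1](2) P2=[7,0,5,0,6,7](2)
Move 6: P1 pit2 -> P1=[7,1,0,2,5,2](3) P2=[8,1,6,0,6,7](2)
Move 7: P2 pit4 -> P1=[8,2,1,3,5,2](3) P2=[8,1,6,0,0,8](3)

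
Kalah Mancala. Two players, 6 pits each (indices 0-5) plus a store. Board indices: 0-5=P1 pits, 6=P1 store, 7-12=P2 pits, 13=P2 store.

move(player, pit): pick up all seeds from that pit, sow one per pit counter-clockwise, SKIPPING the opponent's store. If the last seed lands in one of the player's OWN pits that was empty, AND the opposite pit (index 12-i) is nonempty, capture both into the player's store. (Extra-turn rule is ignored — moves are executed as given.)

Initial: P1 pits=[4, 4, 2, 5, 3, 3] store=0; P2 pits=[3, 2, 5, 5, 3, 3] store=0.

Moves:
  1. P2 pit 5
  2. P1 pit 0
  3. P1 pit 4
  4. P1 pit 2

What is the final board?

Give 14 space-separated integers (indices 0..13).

Move 1: P2 pit5 -> P1=[5,5,2,5,3,3](0) P2=[3,2,5,5,3,0](1)
Move 2: P1 pit0 -> P1=[0,6,3,6,4,4](0) P2=[3,2,5,5,3,0](1)
Move 3: P1 pit4 -> P1=[0,6,3,6,0,5](1) P2=[4,3,5,5,3,0](1)
Move 4: P1 pit2 -> P1=[0,6,0,7,1,6](1) P2=[4,3,5,5,3,0](1)

Answer: 0 6 0 7 1 6 1 4 3 5 5 3 0 1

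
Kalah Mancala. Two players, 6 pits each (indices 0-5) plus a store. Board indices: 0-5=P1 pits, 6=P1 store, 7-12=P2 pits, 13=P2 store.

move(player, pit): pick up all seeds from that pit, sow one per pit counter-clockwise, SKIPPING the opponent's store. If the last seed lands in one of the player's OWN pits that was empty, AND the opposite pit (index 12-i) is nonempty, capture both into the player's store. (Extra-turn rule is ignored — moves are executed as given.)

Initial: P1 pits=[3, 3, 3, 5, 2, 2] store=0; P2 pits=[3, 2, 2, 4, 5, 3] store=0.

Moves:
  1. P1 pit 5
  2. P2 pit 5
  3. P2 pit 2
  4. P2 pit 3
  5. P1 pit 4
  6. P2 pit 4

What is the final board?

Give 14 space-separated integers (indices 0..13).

Move 1: P1 pit5 -> P1=[3,3,3,5,2,0](1) P2=[4,2,2,4,5,3](0)
Move 2: P2 pit5 -> P1=[4,4,3,5,2,0](1) P2=[4,2,2,4,5,0](1)
Move 3: P2 pit2 -> P1=[4,4,3,5,2,0](1) P2=[4,2,0,5,6,0](1)
Move 4: P2 pit3 -> P1=[5,5,3,5,2,0](1) P2=[4,2,0,0,7,1](2)
Move 5: P1 pit4 -> P1=[5,5,3,5,0,1](2) P2=[4,2,0,0,7,1](2)
Move 6: P2 pit4 -> P1=[6,6,4,6,1,1](2) P2=[4,2,0,0,0,2](3)

Answer: 6 6 4 6 1 1 2 4 2 0 0 0 2 3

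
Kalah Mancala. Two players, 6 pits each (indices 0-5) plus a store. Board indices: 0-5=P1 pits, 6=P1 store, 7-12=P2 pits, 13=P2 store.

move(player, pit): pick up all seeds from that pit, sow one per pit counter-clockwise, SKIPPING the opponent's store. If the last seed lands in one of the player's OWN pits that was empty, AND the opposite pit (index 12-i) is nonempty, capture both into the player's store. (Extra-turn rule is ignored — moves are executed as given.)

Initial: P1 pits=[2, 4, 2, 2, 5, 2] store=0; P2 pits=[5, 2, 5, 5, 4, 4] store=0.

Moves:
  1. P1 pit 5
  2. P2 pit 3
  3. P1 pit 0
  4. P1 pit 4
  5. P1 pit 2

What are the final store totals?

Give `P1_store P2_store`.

Move 1: P1 pit5 -> P1=[2,4,2,2,5,0](1) P2=[6,2,5,5,4,4](0)
Move 2: P2 pit3 -> P1=[3,5,2,2,5,0](1) P2=[6,2,5,0,5,5](1)
Move 3: P1 pit0 -> P1=[0,6,3,3,5,0](1) P2=[6,2,5,0,5,5](1)
Move 4: P1 pit4 -> P1=[0,6,3,3,0,1](2) P2=[7,3,6,0,5,5](1)
Move 5: P1 pit2 -> P1=[0,6,0,4,1,2](2) P2=[7,3,6,0,5,5](1)

Answer: 2 1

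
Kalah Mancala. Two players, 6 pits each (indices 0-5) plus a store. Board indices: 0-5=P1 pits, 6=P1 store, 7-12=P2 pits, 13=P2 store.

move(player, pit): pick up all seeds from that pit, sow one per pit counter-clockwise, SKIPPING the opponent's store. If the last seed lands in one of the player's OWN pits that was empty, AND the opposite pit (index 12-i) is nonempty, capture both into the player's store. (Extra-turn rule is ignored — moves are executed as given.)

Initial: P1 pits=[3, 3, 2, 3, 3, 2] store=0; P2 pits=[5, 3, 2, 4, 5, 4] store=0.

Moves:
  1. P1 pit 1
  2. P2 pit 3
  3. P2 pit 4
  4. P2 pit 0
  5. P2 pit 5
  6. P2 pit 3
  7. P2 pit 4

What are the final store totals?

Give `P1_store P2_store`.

Answer: 0 4

Derivation:
Move 1: P1 pit1 -> P1=[3,0,3,4,4,2](0) P2=[5,3,2,4,5,4](0)
Move 2: P2 pit3 -> P1=[4,0,3,4,4,2](0) P2=[5,3,2,0,6,5](1)
Move 3: P2 pit4 -> P1=[5,1,4,5,4,2](0) P2=[5,3,2,0,0,6](2)
Move 4: P2 pit0 -> P1=[5,1,4,5,4,2](0) P2=[0,4,3,1,1,7](2)
Move 5: P2 pit5 -> P1=[6,2,5,6,5,3](0) P2=[0,4,3,1,1,0](3)
Move 6: P2 pit3 -> P1=[6,2,5,6,5,3](0) P2=[0,4,3,0,2,0](3)
Move 7: P2 pit4 -> P1=[6,2,5,6,5,3](0) P2=[0,4,3,0,0,1](4)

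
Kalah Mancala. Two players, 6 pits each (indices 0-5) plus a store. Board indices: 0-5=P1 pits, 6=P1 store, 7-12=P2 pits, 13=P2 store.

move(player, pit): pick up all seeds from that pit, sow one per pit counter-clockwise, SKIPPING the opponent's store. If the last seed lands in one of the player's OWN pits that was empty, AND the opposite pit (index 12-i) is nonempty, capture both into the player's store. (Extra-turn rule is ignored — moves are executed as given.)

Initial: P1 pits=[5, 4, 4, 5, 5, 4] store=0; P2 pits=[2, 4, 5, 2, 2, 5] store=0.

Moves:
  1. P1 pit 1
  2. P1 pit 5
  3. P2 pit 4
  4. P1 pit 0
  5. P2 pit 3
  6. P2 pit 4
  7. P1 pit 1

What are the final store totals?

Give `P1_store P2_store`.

Answer: 5 2

Derivation:
Move 1: P1 pit1 -> P1=[5,0,5,6,6,5](0) P2=[2,4,5,2,2,5](0)
Move 2: P1 pit5 -> P1=[5,0,5,6,6,0](1) P2=[3,5,6,3,2,5](0)
Move 3: P2 pit4 -> P1=[5,0,5,6,6,0](1) P2=[3,5,6,3,0,6](1)
Move 4: P1 pit0 -> P1=[0,1,6,7,7,0](5) P2=[0,5,6,3,0,6](1)
Move 5: P2 pit3 -> P1=[0,1,6,7,7,0](5) P2=[0,5,6,0,1,7](2)
Move 6: P2 pit4 -> P1=[0,1,6,7,7,0](5) P2=[0,5,6,0,0,8](2)
Move 7: P1 pit1 -> P1=[0,0,7,7,7,0](5) P2=[0,5,6,0,0,8](2)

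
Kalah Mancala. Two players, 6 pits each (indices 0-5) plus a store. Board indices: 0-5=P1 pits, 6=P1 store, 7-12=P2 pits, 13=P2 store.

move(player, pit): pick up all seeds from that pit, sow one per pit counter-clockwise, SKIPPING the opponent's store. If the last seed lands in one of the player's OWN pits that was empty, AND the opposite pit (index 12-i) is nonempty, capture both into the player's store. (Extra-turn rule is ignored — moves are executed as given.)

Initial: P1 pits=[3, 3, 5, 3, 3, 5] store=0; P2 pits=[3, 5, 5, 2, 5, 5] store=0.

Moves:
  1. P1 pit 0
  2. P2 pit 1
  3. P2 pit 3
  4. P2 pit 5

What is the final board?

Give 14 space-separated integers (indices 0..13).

Answer: 1 5 7 5 4 6 0 3 0 6 0 7 0 3

Derivation:
Move 1: P1 pit0 -> P1=[0,4,6,4,3,5](0) P2=[3,5,5,2,5,5](0)
Move 2: P2 pit1 -> P1=[0,4,6,4,3,5](0) P2=[3,0,6,3,6,6](1)
Move 3: P2 pit3 -> P1=[0,4,6,4,3,5](0) P2=[3,0,6,0,7,7](2)
Move 4: P2 pit5 -> P1=[1,5,7,5,4,6](0) P2=[3,0,6,0,7,0](3)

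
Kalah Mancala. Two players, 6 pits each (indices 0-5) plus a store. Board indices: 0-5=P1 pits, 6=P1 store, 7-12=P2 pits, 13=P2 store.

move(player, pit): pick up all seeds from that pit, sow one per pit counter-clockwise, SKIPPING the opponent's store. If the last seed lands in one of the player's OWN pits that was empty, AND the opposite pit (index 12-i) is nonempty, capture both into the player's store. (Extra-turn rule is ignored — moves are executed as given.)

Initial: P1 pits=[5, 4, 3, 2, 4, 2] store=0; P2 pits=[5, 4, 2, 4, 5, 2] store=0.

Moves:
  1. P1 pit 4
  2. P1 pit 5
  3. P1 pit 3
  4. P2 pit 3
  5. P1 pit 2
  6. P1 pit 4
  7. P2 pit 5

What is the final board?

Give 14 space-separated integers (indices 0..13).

Answer: 7 5 0 1 0 2 11 0 6 2 0 6 0 2

Derivation:
Move 1: P1 pit4 -> P1=[5,4,3,2,0,3](1) P2=[6,5,2,4,5,2](0)
Move 2: P1 pit5 -> P1=[5,4,3,2,0,0](2) P2=[7,6,2,4,5,2](0)
Move 3: P1 pit3 -> P1=[5,4,3,0,1,0](10) P2=[0,6,2,4,5,2](0)
Move 4: P2 pit3 -> P1=[6,4,3,0,1,0](10) P2=[0,6,2,0,6,3](1)
Move 5: P1 pit2 -> P1=[6,4,0,1,2,1](10) P2=[0,6,2,0,6,3](1)
Move 6: P1 pit4 -> P1=[6,4,0,1,0,2](11) P2=[0,6,2,0,6,3](1)
Move 7: P2 pit5 -> P1=[7,5,0,1,0,2](11) P2=[0,6,2,0,6,0](2)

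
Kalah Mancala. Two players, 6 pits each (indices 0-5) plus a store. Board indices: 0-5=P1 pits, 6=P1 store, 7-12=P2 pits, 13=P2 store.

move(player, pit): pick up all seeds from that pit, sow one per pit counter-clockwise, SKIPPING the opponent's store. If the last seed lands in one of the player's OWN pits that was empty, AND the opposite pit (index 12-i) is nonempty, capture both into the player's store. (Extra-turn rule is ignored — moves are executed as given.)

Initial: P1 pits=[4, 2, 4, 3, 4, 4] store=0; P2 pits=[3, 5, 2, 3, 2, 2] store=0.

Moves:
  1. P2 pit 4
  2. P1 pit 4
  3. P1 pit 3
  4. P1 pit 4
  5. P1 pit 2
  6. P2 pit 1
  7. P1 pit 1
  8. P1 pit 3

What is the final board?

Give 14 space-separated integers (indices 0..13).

Move 1: P2 pit4 -> P1=[4,2,4,3,4,4](0) P2=[3,5,2,3,0,3](1)
Move 2: P1 pit4 -> P1=[4,2,4,3,0,5](1) P2=[4,6,2,3,0,3](1)
Move 3: P1 pit3 -> P1=[4,2,4,0,1,6](2) P2=[4,6,2,3,0,3](1)
Move 4: P1 pit4 -> P1=[4,2,4,0,0,7](2) P2=[4,6,2,3,0,3](1)
Move 5: P1 pit2 -> P1=[4,2,0,1,1,8](3) P2=[4,6,2,3,0,3](1)
Move 6: P2 pit1 -> P1=[5,2,0,1,1,8](3) P2=[4,0,3,4,1,4](2)
Move 7: P1 pit1 -> P1=[5,0,1,2,1,8](3) P2=[4,0,3,4,1,4](2)
Move 8: P1 pit3 -> P1=[5,0,1,0,2,9](3) P2=[4,0,3,4,1,4](2)

Answer: 5 0 1 0 2 9 3 4 0 3 4 1 4 2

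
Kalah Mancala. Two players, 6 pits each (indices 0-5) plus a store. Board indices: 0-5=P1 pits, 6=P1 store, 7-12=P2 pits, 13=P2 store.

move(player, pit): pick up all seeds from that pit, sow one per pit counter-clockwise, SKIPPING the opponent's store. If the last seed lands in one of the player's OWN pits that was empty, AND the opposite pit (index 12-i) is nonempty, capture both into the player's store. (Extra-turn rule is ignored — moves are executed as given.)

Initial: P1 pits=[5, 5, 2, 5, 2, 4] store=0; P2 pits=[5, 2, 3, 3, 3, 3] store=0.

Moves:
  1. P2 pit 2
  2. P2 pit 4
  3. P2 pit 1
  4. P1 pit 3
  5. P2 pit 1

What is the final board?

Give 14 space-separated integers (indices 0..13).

Answer: 6 6 2 0 3 5 1 6 0 2 5 0 5 1

Derivation:
Move 1: P2 pit2 -> P1=[5,5,2,5,2,4](0) P2=[5,2,0,4,4,4](0)
Move 2: P2 pit4 -> P1=[6,6,2,5,2,4](0) P2=[5,2,0,4,0,5](1)
Move 3: P2 pit1 -> P1=[6,6,2,5,2,4](0) P2=[5,0,1,5,0,5](1)
Move 4: P1 pit3 -> P1=[6,6,2,0,3,5](1) P2=[6,1,1,5,0,5](1)
Move 5: P2 pit1 -> P1=[6,6,2,0,3,5](1) P2=[6,0,2,5,0,5](1)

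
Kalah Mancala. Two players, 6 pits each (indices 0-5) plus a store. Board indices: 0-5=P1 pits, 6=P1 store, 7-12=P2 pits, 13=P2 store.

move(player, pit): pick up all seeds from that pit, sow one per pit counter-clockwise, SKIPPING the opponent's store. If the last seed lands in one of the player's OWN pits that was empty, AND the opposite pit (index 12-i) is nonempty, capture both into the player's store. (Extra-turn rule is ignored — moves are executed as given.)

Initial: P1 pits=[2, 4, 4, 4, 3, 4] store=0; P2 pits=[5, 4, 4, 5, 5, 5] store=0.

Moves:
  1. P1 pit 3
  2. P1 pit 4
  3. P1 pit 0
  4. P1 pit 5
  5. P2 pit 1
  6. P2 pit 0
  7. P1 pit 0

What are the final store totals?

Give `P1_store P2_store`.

Move 1: P1 pit3 -> P1=[2,4,4,0,4,5](1) P2=[6,4,4,5,5,5](0)
Move 2: P1 pit4 -> P1=[2,4,4,0,0,6](2) P2=[7,5,4,5,5,5](0)
Move 3: P1 pit0 -> P1=[0,5,5,0,0,6](2) P2=[7,5,4,5,5,5](0)
Move 4: P1 pit5 -> P1=[0,5,5,0,0,0](3) P2=[8,6,5,6,6,5](0)
Move 5: P2 pit1 -> P1=[1,5,5,0,0,0](3) P2=[8,0,6,7,7,6](1)
Move 6: P2 pit0 -> P1=[2,6,5,0,0,0](3) P2=[0,1,7,8,8,7](2)
Move 7: P1 pit0 -> P1=[0,7,6,0,0,0](3) P2=[0,1,7,8,8,7](2)

Answer: 3 2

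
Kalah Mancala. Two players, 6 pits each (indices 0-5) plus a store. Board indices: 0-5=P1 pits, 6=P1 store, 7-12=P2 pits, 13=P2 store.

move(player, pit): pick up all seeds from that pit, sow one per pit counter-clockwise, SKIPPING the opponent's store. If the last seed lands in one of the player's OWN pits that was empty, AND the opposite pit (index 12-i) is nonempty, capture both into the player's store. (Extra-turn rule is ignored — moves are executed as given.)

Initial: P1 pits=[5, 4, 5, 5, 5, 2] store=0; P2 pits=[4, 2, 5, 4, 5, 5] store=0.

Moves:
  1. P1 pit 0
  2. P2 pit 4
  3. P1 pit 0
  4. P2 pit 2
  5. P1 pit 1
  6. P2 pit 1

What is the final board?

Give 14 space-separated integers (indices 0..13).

Move 1: P1 pit0 -> P1=[0,5,6,6,6,3](0) P2=[4,2,5,4,5,5](0)
Move 2: P2 pit4 -> P1=[1,6,7,6,6,3](0) P2=[4,2,5,4,0,6](1)
Move 3: P1 pit0 -> P1=[0,7,7,6,6,3](0) P2=[4,2,5,4,0,6](1)
Move 4: P2 pit2 -> P1=[1,7,7,6,6,3](0) P2=[4,2,0,5,1,7](2)
Move 5: P1 pit1 -> P1=[1,0,8,7,7,4](1) P2=[5,3,0,5,1,7](2)
Move 6: P2 pit1 -> P1=[1,0,8,7,7,4](1) P2=[5,0,1,6,2,7](2)

Answer: 1 0 8 7 7 4 1 5 0 1 6 2 7 2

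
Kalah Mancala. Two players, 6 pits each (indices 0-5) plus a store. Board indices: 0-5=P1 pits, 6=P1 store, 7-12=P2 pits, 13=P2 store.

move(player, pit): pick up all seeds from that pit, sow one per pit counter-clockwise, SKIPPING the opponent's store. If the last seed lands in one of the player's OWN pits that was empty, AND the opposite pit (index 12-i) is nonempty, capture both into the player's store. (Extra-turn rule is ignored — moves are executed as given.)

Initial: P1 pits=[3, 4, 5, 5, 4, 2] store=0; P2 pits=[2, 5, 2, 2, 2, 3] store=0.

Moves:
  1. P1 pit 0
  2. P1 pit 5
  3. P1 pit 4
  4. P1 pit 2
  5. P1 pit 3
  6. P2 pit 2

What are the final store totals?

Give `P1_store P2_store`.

Move 1: P1 pit0 -> P1=[0,5,6,6,4,2](0) P2=[2,5,2,2,2,3](0)
Move 2: P1 pit5 -> P1=[0,5,6,6,4,0](1) P2=[3,5,2,2,2,3](0)
Move 3: P1 pit4 -> P1=[0,5,6,6,0,1](2) P2=[4,6,2,2,2,3](0)
Move 4: P1 pit2 -> P1=[0,5,0,7,1,2](3) P2=[5,7,2,2,2,3](0)
Move 5: P1 pit3 -> P1=[0,5,0,0,2,3](4) P2=[6,8,3,3,2,3](0)
Move 6: P2 pit2 -> P1=[0,5,0,0,2,3](4) P2=[6,8,0,4,3,4](0)

Answer: 4 0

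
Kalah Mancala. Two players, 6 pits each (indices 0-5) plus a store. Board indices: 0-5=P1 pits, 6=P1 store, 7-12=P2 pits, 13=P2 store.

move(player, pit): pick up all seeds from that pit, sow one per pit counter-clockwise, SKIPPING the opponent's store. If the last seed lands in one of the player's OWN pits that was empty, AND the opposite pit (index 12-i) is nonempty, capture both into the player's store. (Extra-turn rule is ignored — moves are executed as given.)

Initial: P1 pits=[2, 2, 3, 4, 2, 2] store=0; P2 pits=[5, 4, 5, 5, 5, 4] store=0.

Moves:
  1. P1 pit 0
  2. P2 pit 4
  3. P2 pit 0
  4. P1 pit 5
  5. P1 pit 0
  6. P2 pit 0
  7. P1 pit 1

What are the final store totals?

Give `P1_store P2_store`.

Move 1: P1 pit0 -> P1=[0,3,4,4,2,2](0) P2=[5,4,5,5,5,4](0)
Move 2: P2 pit4 -> P1=[1,4,5,4,2,2](0) P2=[5,4,5,5,0,5](1)
Move 3: P2 pit0 -> P1=[1,4,5,4,2,2](0) P2=[0,5,6,6,1,6](1)
Move 4: P1 pit5 -> P1=[1,4,5,4,2,0](1) P2=[1,5,6,6,1,6](1)
Move 5: P1 pit0 -> P1=[0,5,5,4,2,0](1) P2=[1,5,6,6,1,6](1)
Move 6: P2 pit0 -> P1=[0,5,5,4,2,0](1) P2=[0,6,6,6,1,6](1)
Move 7: P1 pit1 -> P1=[0,0,6,5,3,1](2) P2=[0,6,6,6,1,6](1)

Answer: 2 1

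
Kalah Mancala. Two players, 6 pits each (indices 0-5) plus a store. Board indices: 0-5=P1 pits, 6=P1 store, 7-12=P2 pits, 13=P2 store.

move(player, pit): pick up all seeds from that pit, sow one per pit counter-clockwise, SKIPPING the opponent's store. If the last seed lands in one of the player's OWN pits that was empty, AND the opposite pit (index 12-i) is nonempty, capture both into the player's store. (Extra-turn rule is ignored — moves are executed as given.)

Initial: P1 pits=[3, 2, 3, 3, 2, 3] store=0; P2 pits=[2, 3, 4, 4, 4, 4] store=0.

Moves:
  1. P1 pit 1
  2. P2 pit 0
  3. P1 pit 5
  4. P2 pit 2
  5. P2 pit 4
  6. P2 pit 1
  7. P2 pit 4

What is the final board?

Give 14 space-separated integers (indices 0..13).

Move 1: P1 pit1 -> P1=[3,0,4,4,2,3](0) P2=[2,3,4,4,4,4](0)
Move 2: P2 pit0 -> P1=[3,0,4,4,2,3](0) P2=[0,4,5,4,4,4](0)
Move 3: P1 pit5 -> P1=[3,0,4,4,2,0](1) P2=[1,5,5,4,4,4](0)
Move 4: P2 pit2 -> P1=[4,0,4,4,2,0](1) P2=[1,5,0,5,5,5](1)
Move 5: P2 pit4 -> P1=[5,1,5,4,2,0](1) P2=[1,5,0,5,0,6](2)
Move 6: P2 pit1 -> P1=[5,1,5,4,2,0](1) P2=[1,0,1,6,1,7](3)
Move 7: P2 pit4 -> P1=[5,1,5,4,2,0](1) P2=[1,0,1,6,0,8](3)

Answer: 5 1 5 4 2 0 1 1 0 1 6 0 8 3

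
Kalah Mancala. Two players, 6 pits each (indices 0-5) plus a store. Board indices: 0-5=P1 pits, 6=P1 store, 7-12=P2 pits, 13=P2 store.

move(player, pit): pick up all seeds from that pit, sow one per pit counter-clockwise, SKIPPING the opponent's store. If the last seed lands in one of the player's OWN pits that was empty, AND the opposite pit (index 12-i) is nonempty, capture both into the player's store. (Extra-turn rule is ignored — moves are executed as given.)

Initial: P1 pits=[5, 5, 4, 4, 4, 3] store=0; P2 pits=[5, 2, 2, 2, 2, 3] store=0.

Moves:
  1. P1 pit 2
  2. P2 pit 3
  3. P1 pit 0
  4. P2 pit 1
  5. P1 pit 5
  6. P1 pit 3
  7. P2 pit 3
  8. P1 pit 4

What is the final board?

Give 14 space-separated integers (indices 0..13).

Answer: 0 6 0 0 0 2 4 8 3 6 1 5 4 2

Derivation:
Move 1: P1 pit2 -> P1=[5,5,0,5,5,4](1) P2=[5,2,2,2,2,3](0)
Move 2: P2 pit3 -> P1=[5,5,0,5,5,4](1) P2=[5,2,2,0,3,4](0)
Move 3: P1 pit0 -> P1=[0,6,1,6,6,5](1) P2=[5,2,2,0,3,4](0)
Move 4: P2 pit1 -> P1=[0,6,0,6,6,5](1) P2=[5,0,3,0,3,4](2)
Move 5: P1 pit5 -> P1=[0,6,0,6,6,0](2) P2=[6,1,4,1,3,4](2)
Move 6: P1 pit3 -> P1=[0,6,0,0,7,1](3) P2=[7,2,5,1,3,4](2)
Move 7: P2 pit3 -> P1=[0,6,0,0,7,1](3) P2=[7,2,5,0,4,4](2)
Move 8: P1 pit4 -> P1=[0,6,0,0,0,2](4) P2=[8,3,6,1,5,4](2)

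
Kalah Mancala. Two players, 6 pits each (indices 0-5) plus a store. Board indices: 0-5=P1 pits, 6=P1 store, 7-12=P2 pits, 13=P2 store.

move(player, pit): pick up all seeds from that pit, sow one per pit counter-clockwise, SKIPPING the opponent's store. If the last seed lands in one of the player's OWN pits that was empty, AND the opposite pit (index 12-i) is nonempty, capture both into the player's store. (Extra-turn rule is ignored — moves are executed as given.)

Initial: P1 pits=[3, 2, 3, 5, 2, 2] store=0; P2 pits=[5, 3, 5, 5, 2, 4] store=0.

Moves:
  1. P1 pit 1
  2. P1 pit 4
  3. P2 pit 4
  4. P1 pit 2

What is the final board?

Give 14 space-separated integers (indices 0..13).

Answer: 3 0 0 7 1 4 2 5 3 5 5 0 5 1

Derivation:
Move 1: P1 pit1 -> P1=[3,0,4,6,2,2](0) P2=[5,3,5,5,2,4](0)
Move 2: P1 pit4 -> P1=[3,0,4,6,0,3](1) P2=[5,3,5,5,2,4](0)
Move 3: P2 pit4 -> P1=[3,0,4,6,0,3](1) P2=[5,3,5,5,0,5](1)
Move 4: P1 pit2 -> P1=[3,0,0,7,1,4](2) P2=[5,3,5,5,0,5](1)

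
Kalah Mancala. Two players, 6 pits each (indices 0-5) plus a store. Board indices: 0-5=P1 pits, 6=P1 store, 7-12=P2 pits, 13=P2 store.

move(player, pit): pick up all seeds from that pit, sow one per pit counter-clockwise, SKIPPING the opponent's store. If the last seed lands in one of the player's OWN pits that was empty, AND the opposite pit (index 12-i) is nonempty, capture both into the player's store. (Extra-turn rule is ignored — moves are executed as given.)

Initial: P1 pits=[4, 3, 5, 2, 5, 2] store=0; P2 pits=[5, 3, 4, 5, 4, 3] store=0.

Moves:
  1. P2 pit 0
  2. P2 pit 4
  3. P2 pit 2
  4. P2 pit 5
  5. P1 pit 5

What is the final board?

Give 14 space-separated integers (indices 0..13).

Move 1: P2 pit0 -> P1=[4,3,5,2,5,2](0) P2=[0,4,5,6,5,4](0)
Move 2: P2 pit4 -> P1=[5,4,6,2,5,2](0) P2=[0,4,5,6,0,5](1)
Move 3: P2 pit2 -> P1=[6,4,6,2,5,2](0) P2=[0,4,0,7,1,6](2)
Move 4: P2 pit5 -> P1=[7,5,7,3,6,2](0) P2=[0,4,0,7,1,0](3)
Move 5: P1 pit5 -> P1=[7,5,7,3,6,0](1) P2=[1,4,0,7,1,0](3)

Answer: 7 5 7 3 6 0 1 1 4 0 7 1 0 3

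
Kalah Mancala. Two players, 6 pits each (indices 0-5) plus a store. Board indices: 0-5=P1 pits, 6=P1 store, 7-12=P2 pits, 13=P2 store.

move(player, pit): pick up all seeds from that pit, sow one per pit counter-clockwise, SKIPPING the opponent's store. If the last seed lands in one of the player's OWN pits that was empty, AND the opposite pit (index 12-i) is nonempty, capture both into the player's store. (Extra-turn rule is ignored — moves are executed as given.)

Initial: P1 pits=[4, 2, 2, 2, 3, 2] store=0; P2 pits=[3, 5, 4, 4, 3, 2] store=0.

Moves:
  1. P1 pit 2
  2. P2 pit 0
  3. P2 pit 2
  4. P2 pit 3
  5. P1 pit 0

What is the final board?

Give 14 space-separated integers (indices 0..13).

Answer: 0 4 2 4 5 3 1 0 6 0 0 5 4 2

Derivation:
Move 1: P1 pit2 -> P1=[4,2,0,3,4,2](0) P2=[3,5,4,4,3,2](0)
Move 2: P2 pit0 -> P1=[4,2,0,3,4,2](0) P2=[0,6,5,5,3,2](0)
Move 3: P2 pit2 -> P1=[5,2,0,3,4,2](0) P2=[0,6,0,6,4,3](1)
Move 4: P2 pit3 -> P1=[6,3,1,3,4,2](0) P2=[0,6,0,0,5,4](2)
Move 5: P1 pit0 -> P1=[0,4,2,4,5,3](1) P2=[0,6,0,0,5,4](2)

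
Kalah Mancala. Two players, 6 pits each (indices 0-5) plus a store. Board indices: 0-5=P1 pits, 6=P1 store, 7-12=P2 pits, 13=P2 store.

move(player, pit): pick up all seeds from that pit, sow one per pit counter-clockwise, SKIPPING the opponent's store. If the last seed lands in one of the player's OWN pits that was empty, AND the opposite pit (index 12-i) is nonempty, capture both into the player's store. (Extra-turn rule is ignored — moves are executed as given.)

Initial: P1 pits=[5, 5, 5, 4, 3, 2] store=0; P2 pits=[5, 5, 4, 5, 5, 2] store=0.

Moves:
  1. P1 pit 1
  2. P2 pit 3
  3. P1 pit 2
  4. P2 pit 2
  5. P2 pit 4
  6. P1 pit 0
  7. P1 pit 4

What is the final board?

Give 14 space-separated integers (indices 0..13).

Answer: 0 3 2 8 0 6 4 8 7 1 2 1 5 3

Derivation:
Move 1: P1 pit1 -> P1=[5,0,6,5,4,3](1) P2=[5,5,4,5,5,2](0)
Move 2: P2 pit3 -> P1=[6,1,6,5,4,3](1) P2=[5,5,4,0,6,3](1)
Move 3: P1 pit2 -> P1=[6,1,0,6,5,4](2) P2=[6,6,4,0,6,3](1)
Move 4: P2 pit2 -> P1=[6,1,0,6,5,4](2) P2=[6,6,0,1,7,4](2)
Move 5: P2 pit4 -> P1=[7,2,1,7,6,4](2) P2=[6,6,0,1,0,5](3)
Move 6: P1 pit0 -> P1=[0,3,2,8,7,5](3) P2=[7,6,0,1,0,5](3)
Move 7: P1 pit4 -> P1=[0,3,2,8,0,6](4) P2=[8,7,1,2,1,5](3)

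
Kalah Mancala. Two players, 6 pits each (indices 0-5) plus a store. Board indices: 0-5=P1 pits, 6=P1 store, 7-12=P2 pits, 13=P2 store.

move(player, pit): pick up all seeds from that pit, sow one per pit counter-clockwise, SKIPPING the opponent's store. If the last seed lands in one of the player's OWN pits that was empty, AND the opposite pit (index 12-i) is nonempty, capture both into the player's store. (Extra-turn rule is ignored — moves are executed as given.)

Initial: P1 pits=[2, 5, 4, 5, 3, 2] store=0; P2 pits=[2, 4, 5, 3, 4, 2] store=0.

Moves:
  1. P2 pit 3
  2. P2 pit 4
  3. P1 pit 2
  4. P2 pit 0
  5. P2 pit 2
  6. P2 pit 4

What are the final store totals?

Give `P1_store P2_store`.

Move 1: P2 pit3 -> P1=[2,5,4,5,3,2](0) P2=[2,4,5,0,5,3](1)
Move 2: P2 pit4 -> P1=[3,6,5,5,3,2](0) P2=[2,4,5,0,0,4](2)
Move 3: P1 pit2 -> P1=[3,6,0,6,4,3](1) P2=[3,4,5,0,0,4](2)
Move 4: P2 pit0 -> P1=[3,6,0,6,4,3](1) P2=[0,5,6,1,0,4](2)
Move 5: P2 pit2 -> P1=[4,7,0,6,4,3](1) P2=[0,5,0,2,1,5](3)
Move 6: P2 pit4 -> P1=[4,7,0,6,4,3](1) P2=[0,5,0,2,0,6](3)

Answer: 1 3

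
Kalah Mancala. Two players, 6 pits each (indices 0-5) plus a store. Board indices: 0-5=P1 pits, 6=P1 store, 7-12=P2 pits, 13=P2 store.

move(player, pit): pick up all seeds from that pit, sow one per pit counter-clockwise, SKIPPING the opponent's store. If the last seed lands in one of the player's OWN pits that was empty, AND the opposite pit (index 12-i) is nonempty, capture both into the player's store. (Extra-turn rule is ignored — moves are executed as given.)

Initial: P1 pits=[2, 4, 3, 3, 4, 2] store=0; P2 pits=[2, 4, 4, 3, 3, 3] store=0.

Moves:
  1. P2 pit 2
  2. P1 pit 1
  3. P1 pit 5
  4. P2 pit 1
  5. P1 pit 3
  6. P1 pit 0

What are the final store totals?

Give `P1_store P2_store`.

Move 1: P2 pit2 -> P1=[2,4,3,3,4,2](0) P2=[2,4,0,4,4,4](1)
Move 2: P1 pit1 -> P1=[2,0,4,4,5,3](0) P2=[2,4,0,4,4,4](1)
Move 3: P1 pit5 -> P1=[2,0,4,4,5,0](1) P2=[3,5,0,4,4,4](1)
Move 4: P2 pit1 -> P1=[2,0,4,4,5,0](1) P2=[3,0,1,5,5,5](2)
Move 5: P1 pit3 -> P1=[2,0,4,0,6,1](2) P2=[4,0,1,5,5,5](2)
Move 6: P1 pit0 -> P1=[0,1,5,0,6,1](2) P2=[4,0,1,5,5,5](2)

Answer: 2 2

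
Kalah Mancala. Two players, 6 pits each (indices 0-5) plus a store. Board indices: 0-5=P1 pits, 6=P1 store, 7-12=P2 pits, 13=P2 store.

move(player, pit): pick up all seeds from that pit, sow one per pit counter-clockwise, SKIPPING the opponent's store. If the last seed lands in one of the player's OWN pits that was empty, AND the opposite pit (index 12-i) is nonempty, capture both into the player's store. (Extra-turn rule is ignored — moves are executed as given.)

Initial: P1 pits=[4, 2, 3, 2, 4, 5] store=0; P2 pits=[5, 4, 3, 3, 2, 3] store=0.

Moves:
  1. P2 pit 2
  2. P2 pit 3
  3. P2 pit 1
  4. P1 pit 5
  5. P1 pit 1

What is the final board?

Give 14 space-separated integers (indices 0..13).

Answer: 5 0 4 3 4 0 1 6 1 2 2 5 6 1

Derivation:
Move 1: P2 pit2 -> P1=[4,2,3,2,4,5](0) P2=[5,4,0,4,3,4](0)
Move 2: P2 pit3 -> P1=[5,2,3,2,4,5](0) P2=[5,4,0,0,4,5](1)
Move 3: P2 pit1 -> P1=[5,2,3,2,4,5](0) P2=[5,0,1,1,5,6](1)
Move 4: P1 pit5 -> P1=[5,2,3,2,4,0](1) P2=[6,1,2,2,5,6](1)
Move 5: P1 pit1 -> P1=[5,0,4,3,4,0](1) P2=[6,1,2,2,5,6](1)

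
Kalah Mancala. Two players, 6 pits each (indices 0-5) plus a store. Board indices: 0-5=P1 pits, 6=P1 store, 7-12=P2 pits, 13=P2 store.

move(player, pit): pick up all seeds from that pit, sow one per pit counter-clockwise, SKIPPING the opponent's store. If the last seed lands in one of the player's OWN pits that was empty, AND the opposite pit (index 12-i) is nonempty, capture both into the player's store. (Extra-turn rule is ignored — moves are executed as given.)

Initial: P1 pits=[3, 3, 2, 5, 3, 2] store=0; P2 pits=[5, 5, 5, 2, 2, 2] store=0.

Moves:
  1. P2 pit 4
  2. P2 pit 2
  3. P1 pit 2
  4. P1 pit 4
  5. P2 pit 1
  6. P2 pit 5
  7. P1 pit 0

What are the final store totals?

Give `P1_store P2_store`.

Move 1: P2 pit4 -> P1=[3,3,2,5,3,2](0) P2=[5,5,5,2,0,3](1)
Move 2: P2 pit2 -> P1=[4,3,2,5,3,2](0) P2=[5,5,0,3,1,4](2)
Move 3: P1 pit2 -> P1=[4,3,0,6,4,2](0) P2=[5,5,0,3,1,4](2)
Move 4: P1 pit4 -> P1=[4,3,0,6,0,3](1) P2=[6,6,0,3,1,4](2)
Move 5: P2 pit1 -> P1=[5,3,0,6,0,3](1) P2=[6,0,1,4,2,5](3)
Move 6: P2 pit5 -> P1=[6,4,1,7,0,3](1) P2=[6,0,1,4,2,0](4)
Move 7: P1 pit0 -> P1=[0,5,2,8,1,4](2) P2=[6,0,1,4,2,0](4)

Answer: 2 4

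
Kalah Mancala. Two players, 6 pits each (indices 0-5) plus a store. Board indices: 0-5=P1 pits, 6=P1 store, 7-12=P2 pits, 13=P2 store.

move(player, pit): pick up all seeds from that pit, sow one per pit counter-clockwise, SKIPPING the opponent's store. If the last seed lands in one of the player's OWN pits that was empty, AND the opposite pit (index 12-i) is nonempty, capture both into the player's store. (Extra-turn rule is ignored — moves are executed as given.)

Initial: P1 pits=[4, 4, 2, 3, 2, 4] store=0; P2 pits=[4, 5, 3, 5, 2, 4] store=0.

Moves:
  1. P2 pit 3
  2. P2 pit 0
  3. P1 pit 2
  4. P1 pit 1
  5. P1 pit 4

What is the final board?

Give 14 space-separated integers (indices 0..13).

Move 1: P2 pit3 -> P1=[5,5,2,3,2,4](0) P2=[4,5,3,0,3,5](1)
Move 2: P2 pit0 -> P1=[5,5,2,3,2,4](0) P2=[0,6,4,1,4,5](1)
Move 3: P1 pit2 -> P1=[5,5,0,4,3,4](0) P2=[0,6,4,1,4,5](1)
Move 4: P1 pit1 -> P1=[5,0,1,5,4,5](1) P2=[0,6,4,1,4,5](1)
Move 5: P1 pit4 -> P1=[5,0,1,5,0,6](2) P2=[1,7,4,1,4,5](1)

Answer: 5 0 1 5 0 6 2 1 7 4 1 4 5 1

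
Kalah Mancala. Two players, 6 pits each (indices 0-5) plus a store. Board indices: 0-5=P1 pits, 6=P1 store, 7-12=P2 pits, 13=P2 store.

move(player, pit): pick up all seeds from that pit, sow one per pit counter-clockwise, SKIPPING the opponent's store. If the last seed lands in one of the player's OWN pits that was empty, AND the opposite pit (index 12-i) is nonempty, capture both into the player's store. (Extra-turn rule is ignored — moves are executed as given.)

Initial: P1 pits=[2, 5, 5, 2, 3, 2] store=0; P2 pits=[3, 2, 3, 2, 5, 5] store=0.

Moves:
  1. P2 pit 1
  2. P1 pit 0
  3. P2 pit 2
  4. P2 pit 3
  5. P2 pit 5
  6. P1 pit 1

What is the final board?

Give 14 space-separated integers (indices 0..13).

Move 1: P2 pit1 -> P1=[2,5,5,2,3,2](0) P2=[3,0,4,3,5,5](0)
Move 2: P1 pit0 -> P1=[0,6,6,2,3,2](0) P2=[3,0,4,3,5,5](0)
Move 3: P2 pit2 -> P1=[0,6,6,2,3,2](0) P2=[3,0,0,4,6,6](1)
Move 4: P2 pit3 -> P1=[1,6,6,2,3,2](0) P2=[3,0,0,0,7,7](2)
Move 5: P2 pit5 -> P1=[2,7,7,3,4,3](0) P2=[3,0,0,0,7,0](3)
Move 6: P1 pit1 -> P1=[2,0,8,4,5,4](1) P2=[4,1,0,0,7,0](3)

Answer: 2 0 8 4 5 4 1 4 1 0 0 7 0 3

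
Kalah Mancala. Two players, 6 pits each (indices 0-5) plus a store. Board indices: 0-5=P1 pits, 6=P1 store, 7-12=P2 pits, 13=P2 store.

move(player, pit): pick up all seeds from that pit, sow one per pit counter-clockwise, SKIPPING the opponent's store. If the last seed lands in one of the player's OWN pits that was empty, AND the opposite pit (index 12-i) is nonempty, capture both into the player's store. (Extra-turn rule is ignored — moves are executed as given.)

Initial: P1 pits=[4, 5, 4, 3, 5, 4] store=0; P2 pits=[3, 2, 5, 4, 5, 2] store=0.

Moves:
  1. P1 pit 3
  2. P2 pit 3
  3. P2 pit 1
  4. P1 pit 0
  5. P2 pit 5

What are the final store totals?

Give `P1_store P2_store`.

Move 1: P1 pit3 -> P1=[4,5,4,0,6,5](1) P2=[3,2,5,4,5,2](0)
Move 2: P2 pit3 -> P1=[5,5,4,0,6,5](1) P2=[3,2,5,0,6,3](1)
Move 3: P2 pit1 -> P1=[5,5,0,0,6,5](1) P2=[3,0,6,0,6,3](6)
Move 4: P1 pit0 -> P1=[0,6,1,1,7,6](1) P2=[3,0,6,0,6,3](6)
Move 5: P2 pit5 -> P1=[1,7,1,1,7,6](1) P2=[3,0,6,0,6,0](7)

Answer: 1 7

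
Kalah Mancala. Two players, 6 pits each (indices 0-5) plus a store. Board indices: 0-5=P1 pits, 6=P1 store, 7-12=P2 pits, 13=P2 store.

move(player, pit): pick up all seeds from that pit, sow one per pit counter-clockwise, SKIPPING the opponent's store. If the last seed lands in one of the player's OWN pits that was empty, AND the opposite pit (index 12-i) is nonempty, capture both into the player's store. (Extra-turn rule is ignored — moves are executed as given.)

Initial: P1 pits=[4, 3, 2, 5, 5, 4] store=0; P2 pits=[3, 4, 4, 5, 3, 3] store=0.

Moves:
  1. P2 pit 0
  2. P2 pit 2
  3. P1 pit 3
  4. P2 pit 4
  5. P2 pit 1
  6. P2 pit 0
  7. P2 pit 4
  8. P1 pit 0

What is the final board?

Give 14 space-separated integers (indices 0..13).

Move 1: P2 pit0 -> P1=[4,3,2,5,5,4](0) P2=[0,5,5,6,3,3](0)
Move 2: P2 pit2 -> P1=[5,3,2,5,5,4](0) P2=[0,5,0,7,4,4](1)
Move 3: P1 pit3 -> P1=[5,3,2,0,6,5](1) P2=[1,6,0,7,4,4](1)
Move 4: P2 pit4 -> P1=[6,4,2,0,6,5](1) P2=[1,6,0,7,0,5](2)
Move 5: P2 pit1 -> P1=[7,4,2,0,6,5](1) P2=[1,0,1,8,1,6](3)
Move 6: P2 pit0 -> P1=[7,4,2,0,0,5](1) P2=[0,0,1,8,1,6](10)
Move 7: P2 pit4 -> P1=[7,4,2,0,0,5](1) P2=[0,0,1,8,0,7](10)
Move 8: P1 pit0 -> P1=[0,5,3,1,1,6](2) P2=[1,0,1,8,0,7](10)

Answer: 0 5 3 1 1 6 2 1 0 1 8 0 7 10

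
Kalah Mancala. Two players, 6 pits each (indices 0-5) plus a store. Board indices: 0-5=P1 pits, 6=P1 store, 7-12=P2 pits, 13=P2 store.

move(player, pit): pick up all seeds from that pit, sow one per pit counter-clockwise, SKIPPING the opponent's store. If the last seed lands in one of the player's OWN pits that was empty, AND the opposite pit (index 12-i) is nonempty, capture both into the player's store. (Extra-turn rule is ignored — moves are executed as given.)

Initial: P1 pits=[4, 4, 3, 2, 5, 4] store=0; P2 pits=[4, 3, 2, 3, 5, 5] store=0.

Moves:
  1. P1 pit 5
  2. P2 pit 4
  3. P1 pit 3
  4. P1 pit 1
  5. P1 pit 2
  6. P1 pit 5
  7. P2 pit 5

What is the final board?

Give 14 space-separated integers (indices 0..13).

Move 1: P1 pit5 -> P1=[4,4,3,2,5,0](1) P2=[5,4,3,3,5,5](0)
Move 2: P2 pit4 -> P1=[5,5,4,2,5,0](1) P2=[5,4,3,3,0,6](1)
Move 3: P1 pit3 -> P1=[5,5,4,0,6,0](7) P2=[0,4,3,3,0,6](1)
Move 4: P1 pit1 -> P1=[5,0,5,1,7,1](8) P2=[0,4,3,3,0,6](1)
Move 5: P1 pit2 -> P1=[5,0,0,2,8,2](9) P2=[1,4,3,3,0,6](1)
Move 6: P1 pit5 -> P1=[5,0,0,2,8,0](10) P2=[2,4,3,3,0,6](1)
Move 7: P2 pit5 -> P1=[6,1,1,3,9,0](10) P2=[2,4,3,3,0,0](2)

Answer: 6 1 1 3 9 0 10 2 4 3 3 0 0 2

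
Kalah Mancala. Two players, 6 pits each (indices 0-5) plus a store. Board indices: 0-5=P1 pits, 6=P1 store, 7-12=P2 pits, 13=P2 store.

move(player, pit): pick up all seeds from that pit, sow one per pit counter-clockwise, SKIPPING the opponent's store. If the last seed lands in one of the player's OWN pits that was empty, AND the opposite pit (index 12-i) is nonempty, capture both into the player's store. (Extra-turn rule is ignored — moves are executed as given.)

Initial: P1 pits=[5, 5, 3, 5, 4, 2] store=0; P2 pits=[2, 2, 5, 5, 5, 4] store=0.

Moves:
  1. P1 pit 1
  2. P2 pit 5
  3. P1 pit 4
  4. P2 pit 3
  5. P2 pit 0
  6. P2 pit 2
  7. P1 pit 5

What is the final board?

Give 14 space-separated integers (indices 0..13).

Move 1: P1 pit1 -> P1=[5,0,4,6,5,3](1) P2=[2,2,5,5,5,4](0)
Move 2: P2 pit5 -> P1=[6,1,5,6,5,3](1) P2=[2,2,5,5,5,0](1)
Move 3: P1 pit4 -> P1=[6,1,5,6,0,4](2) P2=[3,3,6,5,5,0](1)
Move 4: P2 pit3 -> P1=[7,2,5,6,0,4](2) P2=[3,3,6,0,6,1](2)
Move 5: P2 pit0 -> P1=[7,2,0,6,0,4](2) P2=[0,4,7,0,6,1](8)
Move 6: P2 pit2 -> P1=[8,3,1,6,0,4](2) P2=[0,4,0,1,7,2](9)
Move 7: P1 pit5 -> P1=[8,3,1,6,0,0](3) P2=[1,5,1,1,7,2](9)

Answer: 8 3 1 6 0 0 3 1 5 1 1 7 2 9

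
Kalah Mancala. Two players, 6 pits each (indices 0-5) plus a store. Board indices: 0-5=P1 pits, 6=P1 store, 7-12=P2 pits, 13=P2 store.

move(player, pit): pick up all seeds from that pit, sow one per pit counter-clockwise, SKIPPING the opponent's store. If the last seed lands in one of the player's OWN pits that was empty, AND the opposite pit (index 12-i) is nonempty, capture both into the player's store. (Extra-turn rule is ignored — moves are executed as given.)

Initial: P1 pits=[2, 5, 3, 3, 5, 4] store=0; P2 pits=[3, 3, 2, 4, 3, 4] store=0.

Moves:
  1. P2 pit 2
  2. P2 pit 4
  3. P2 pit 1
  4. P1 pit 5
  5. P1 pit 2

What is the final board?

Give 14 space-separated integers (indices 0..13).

Answer: 3 0 0 4 6 0 6 0 1 2 6 0 5 8

Derivation:
Move 1: P2 pit2 -> P1=[2,5,3,3,5,4](0) P2=[3,3,0,5,4,4](0)
Move 2: P2 pit4 -> P1=[3,6,3,3,5,4](0) P2=[3,3,0,5,0,5](1)
Move 3: P2 pit1 -> P1=[3,0,3,3,5,4](0) P2=[3,0,1,6,0,5](8)
Move 4: P1 pit5 -> P1=[3,0,3,3,5,0](1) P2=[4,1,2,6,0,5](8)
Move 5: P1 pit2 -> P1=[3,0,0,4,6,0](6) P2=[0,1,2,6,0,5](8)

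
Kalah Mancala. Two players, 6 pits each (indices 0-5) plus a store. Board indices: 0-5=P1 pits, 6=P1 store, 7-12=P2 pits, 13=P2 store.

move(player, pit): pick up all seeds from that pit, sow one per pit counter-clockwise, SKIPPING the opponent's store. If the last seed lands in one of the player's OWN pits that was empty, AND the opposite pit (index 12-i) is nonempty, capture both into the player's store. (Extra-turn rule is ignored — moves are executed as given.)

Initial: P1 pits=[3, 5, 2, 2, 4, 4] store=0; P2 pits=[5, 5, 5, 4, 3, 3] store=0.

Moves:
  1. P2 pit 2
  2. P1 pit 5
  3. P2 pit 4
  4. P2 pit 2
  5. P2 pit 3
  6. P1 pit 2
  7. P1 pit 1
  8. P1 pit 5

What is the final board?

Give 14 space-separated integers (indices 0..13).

Move 1: P2 pit2 -> P1=[4,5,2,2,4,4](0) P2=[5,5,0,5,4,4](1)
Move 2: P1 pit5 -> P1=[4,5,2,2,4,0](1) P2=[6,6,1,5,4,4](1)
Move 3: P2 pit4 -> P1=[5,6,2,2,4,0](1) P2=[6,6,1,5,0,5](2)
Move 4: P2 pit2 -> P1=[5,6,2,2,4,0](1) P2=[6,6,0,6,0,5](2)
Move 5: P2 pit3 -> P1=[6,7,3,2,4,0](1) P2=[6,6,0,0,1,6](3)
Move 6: P1 pit2 -> P1=[6,7,0,3,5,0](8) P2=[0,6,0,0,1,6](3)
Move 7: P1 pit1 -> P1=[6,0,1,4,6,1](9) P2=[1,7,0,0,1,6](3)
Move 8: P1 pit5 -> P1=[6,0,1,4,6,0](10) P2=[1,7,0,0,1,6](3)

Answer: 6 0 1 4 6 0 10 1 7 0 0 1 6 3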